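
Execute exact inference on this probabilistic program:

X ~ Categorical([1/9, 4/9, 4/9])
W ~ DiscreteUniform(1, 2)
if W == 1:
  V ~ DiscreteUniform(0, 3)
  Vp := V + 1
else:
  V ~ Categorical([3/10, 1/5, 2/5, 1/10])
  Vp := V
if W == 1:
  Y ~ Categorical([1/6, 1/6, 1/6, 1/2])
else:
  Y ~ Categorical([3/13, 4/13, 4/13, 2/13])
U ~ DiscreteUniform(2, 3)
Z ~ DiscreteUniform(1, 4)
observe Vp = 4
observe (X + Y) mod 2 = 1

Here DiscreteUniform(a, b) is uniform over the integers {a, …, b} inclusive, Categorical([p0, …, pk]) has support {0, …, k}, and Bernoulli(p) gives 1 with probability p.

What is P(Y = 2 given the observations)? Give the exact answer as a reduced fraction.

P(Y = 2 | obs) = 1/7

Enumerate traces; 48 have nonzero weight after conditioning:
  (X=0, W=1, V=3, Y=1, U=2, Z=1) weight 1/3456
  (X=0, W=1, V=3, Y=1, U=2, Z=2) weight 1/3456
  (X=0, W=1, V=3, Y=1, U=2, Z=3) weight 1/3456
  (X=0, W=1, V=3, Y=1, U=2, Z=4) weight 1/3456
  (X=0, W=1, V=3, Y=1, U=3, Z=1) weight 1/3456
  (X=0, W=1, V=3, Y=1, U=3, Z=2) weight 1/3456
  (X=0, W=1, V=3, Y=1, U=3, Z=3) weight 1/3456
  (X=0, W=1, V=3, Y=1, U=3, Z=4) weight 1/3456
  (X=0, W=1, V=3, Y=3, U=2, Z=1) weight 1/1152
  (X=1, W=1, V=3, Y=0, U=2, Z=1) weight 1/864
  … 38 more
Group by Y:
  weight(Y=0) = 1/108
  weight(Y=1) = 5/432
  weight(Y=2) = 1/108
  weight(Y=3) = 5/144
Total weight = 1/108 + 5/432 + 1/108 + 5/144 = 7/108
P(Y=0 | obs) = 1/108 / 7/108 = 1/7
P(Y=1 | obs) = 5/432 / 7/108 = 5/28
P(Y=2 | obs) = 1/108 / 7/108 = 1/7
P(Y=3 | obs) = 5/144 / 7/108 = 15/28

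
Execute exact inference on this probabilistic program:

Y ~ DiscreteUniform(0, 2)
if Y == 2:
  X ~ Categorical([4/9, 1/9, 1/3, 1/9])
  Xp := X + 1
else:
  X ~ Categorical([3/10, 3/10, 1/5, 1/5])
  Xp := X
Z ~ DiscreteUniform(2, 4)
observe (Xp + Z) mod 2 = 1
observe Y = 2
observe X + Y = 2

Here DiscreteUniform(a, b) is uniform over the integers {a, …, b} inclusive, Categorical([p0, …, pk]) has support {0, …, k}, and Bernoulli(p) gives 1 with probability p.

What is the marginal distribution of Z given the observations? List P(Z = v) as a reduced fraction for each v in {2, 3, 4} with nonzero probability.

P(Z=2) = 1/2, P(Z=4) = 1/2

Enumerate traces; 2 have nonzero weight after conditioning:
  (Y=2, X=0, Z=2) weight 4/81
  (Y=2, X=0, Z=4) weight 4/81
Group by Z:
  weight(Z=2) = 4/81
  weight(Z=4) = 4/81
Total weight = 4/81 + 4/81 = 8/81
P(Z=2 | obs) = 4/81 / 8/81 = 1/2
P(Z=4 | obs) = 4/81 / 8/81 = 1/2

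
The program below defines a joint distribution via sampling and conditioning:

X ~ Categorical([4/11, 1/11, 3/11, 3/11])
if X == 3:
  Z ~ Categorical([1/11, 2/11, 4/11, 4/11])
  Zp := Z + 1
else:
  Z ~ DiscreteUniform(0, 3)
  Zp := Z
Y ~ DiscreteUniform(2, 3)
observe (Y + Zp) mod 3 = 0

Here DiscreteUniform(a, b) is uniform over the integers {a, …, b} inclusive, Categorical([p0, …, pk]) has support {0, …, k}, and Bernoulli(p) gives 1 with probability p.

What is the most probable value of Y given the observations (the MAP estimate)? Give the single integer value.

argmax_v P(Y = v | obs) = 3

Enumerate traces; 12 have nonzero weight after conditioning:
  (X=0, Z=0, Y=3) weight 1/22
  (X=0, Z=1, Y=2) weight 1/22
  (X=0, Z=3, Y=3) weight 1/22
  (X=1, Z=0, Y=3) weight 1/88
  (X=1, Z=1, Y=2) weight 1/88
  (X=1, Z=3, Y=3) weight 1/88
  (X=2, Z=0, Y=3) weight 3/88
  (X=2, Z=1, Y=2) weight 3/88
  … 4 more
Group by Y:
  weight(Y=2) = 37/242
  weight(Y=3) = 28/121
Total weight = 37/242 + 28/121 = 93/242
P(Y=2 | obs) = 37/242 / 93/242 = 37/93
P(Y=3 | obs) = 28/121 / 93/242 = 56/93
argmax = 3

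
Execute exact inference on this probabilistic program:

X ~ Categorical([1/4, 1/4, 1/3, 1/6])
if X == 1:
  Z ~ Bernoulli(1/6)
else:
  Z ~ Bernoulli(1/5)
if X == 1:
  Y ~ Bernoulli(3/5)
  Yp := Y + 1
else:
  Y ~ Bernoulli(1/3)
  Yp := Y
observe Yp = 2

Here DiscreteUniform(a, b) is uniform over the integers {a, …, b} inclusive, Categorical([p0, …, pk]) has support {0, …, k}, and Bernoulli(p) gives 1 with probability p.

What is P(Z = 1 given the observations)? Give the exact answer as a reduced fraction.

P(Z = 1 | obs) = 1/6

Enumerate traces; 2 have nonzero weight after conditioning:
  (X=1, Z=0, Y=1) weight 1/8
  (X=1, Z=1, Y=1) weight 1/40
Group by Z:
  weight(Z=0) = 1/8
  weight(Z=1) = 1/40
Total weight = 1/8 + 1/40 = 3/20
P(Z=0 | obs) = 1/8 / 3/20 = 5/6
P(Z=1 | obs) = 1/40 / 3/20 = 1/6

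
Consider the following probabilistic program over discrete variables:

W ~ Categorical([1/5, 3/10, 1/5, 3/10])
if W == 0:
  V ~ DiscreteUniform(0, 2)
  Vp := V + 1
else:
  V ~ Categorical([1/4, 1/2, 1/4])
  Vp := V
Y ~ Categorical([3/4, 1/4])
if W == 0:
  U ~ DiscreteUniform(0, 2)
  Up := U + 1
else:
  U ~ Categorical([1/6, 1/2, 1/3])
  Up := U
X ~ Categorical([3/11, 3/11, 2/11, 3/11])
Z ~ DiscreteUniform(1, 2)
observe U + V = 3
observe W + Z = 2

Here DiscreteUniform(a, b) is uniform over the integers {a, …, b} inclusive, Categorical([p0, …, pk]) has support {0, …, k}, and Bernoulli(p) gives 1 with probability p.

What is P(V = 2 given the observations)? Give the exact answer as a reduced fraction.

Enumerate traces; 32 have nonzero weight after conditioning:
  (W=0, V=1, Y=0, U=2, X=0, Z=2) weight 1/440
  (W=0, V=1, Y=0, U=2, X=1, Z=2) weight 1/440
  (W=0, V=1, Y=0, U=2, X=2, Z=2) weight 1/660
  (W=0, V=1, Y=0, U=2, X=3, Z=2) weight 1/440
  (W=0, V=1, Y=1, U=2, X=0, Z=2) weight 1/1320
  (W=0, V=1, Y=1, U=2, X=1, Z=2) weight 1/1320
  (W=0, V=1, Y=1, U=2, X=2, Z=2) weight 1/1980
  (W=0, V=1, Y=1, U=2, X=3, Z=2) weight 1/1320
  (W=0, V=2, Y=0, U=1, X=0, Z=2) weight 1/440
  … 23 more
Group by V:
  weight(V=1) = 13/360
  weight(V=2) = 43/1440
Total weight = 13/360 + 43/1440 = 19/288
P(V=1 | obs) = 13/360 / 19/288 = 52/95
P(V=2 | obs) = 43/1440 / 19/288 = 43/95

P(V = 2 | obs) = 43/95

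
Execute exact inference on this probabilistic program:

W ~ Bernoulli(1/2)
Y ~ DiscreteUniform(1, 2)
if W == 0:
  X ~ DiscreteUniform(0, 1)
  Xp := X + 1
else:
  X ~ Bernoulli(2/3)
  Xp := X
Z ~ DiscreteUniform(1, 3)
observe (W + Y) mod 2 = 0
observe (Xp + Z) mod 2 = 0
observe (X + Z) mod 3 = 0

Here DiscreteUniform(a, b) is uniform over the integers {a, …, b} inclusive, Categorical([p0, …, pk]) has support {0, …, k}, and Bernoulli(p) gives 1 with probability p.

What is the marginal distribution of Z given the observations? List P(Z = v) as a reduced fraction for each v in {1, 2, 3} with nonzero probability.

Enumerate traces; 2 have nonzero weight after conditioning:
  (W=0, Y=2, X=0, Z=3) weight 1/24
  (W=0, Y=2, X=1, Z=2) weight 1/24
Group by Z:
  weight(Z=2) = 1/24
  weight(Z=3) = 1/24
Total weight = 1/24 + 1/24 = 1/12
P(Z=2 | obs) = 1/24 / 1/12 = 1/2
P(Z=3 | obs) = 1/24 / 1/12 = 1/2

P(Z=2) = 1/2, P(Z=3) = 1/2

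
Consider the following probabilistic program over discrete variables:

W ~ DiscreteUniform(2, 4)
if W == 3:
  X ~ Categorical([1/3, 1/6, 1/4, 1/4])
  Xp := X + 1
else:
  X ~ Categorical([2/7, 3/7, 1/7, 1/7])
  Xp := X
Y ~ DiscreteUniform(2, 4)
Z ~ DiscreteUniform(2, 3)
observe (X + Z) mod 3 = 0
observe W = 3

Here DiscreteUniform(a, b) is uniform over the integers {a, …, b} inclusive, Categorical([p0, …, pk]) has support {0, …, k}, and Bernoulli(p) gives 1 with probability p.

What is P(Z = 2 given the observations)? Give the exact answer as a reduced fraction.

Enumerate traces; 9 have nonzero weight after conditioning:
  (W=3, X=0, Y=2, Z=3) weight 1/54
  (W=3, X=0, Y=3, Z=3) weight 1/54
  (W=3, X=0, Y=4, Z=3) weight 1/54
  (W=3, X=1, Y=2, Z=2) weight 1/108
  (W=3, X=1, Y=3, Z=2) weight 1/108
  (W=3, X=1, Y=4, Z=2) weight 1/108
  (W=3, X=3, Y=2, Z=3) weight 1/72
  (W=3, X=3, Y=3, Z=3) weight 1/72
  … 1 more
Group by Z:
  weight(Z=2) = 1/36
  weight(Z=3) = 7/72
Total weight = 1/36 + 7/72 = 1/8
P(Z=2 | obs) = 1/36 / 1/8 = 2/9
P(Z=3 | obs) = 7/72 / 1/8 = 7/9

P(Z = 2 | obs) = 2/9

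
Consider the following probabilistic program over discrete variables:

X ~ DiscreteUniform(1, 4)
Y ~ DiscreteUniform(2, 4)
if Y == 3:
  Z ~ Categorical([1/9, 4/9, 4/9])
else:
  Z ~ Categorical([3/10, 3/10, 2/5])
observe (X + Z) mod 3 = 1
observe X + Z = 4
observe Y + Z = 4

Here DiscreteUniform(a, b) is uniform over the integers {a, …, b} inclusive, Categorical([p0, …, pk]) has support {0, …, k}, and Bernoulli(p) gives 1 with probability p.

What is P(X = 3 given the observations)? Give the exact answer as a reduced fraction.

Enumerate traces; 3 have nonzero weight after conditioning:
  (X=2, Y=2, Z=2) weight 1/30
  (X=3, Y=3, Z=1) weight 1/27
  (X=4, Y=4, Z=0) weight 1/40
Group by X:
  weight(X=2) = 1/30
  weight(X=3) = 1/27
  weight(X=4) = 1/40
Total weight = 1/30 + 1/27 + 1/40 = 103/1080
P(X=2 | obs) = 1/30 / 103/1080 = 36/103
P(X=3 | obs) = 1/27 / 103/1080 = 40/103
P(X=4 | obs) = 1/40 / 103/1080 = 27/103

P(X = 3 | obs) = 40/103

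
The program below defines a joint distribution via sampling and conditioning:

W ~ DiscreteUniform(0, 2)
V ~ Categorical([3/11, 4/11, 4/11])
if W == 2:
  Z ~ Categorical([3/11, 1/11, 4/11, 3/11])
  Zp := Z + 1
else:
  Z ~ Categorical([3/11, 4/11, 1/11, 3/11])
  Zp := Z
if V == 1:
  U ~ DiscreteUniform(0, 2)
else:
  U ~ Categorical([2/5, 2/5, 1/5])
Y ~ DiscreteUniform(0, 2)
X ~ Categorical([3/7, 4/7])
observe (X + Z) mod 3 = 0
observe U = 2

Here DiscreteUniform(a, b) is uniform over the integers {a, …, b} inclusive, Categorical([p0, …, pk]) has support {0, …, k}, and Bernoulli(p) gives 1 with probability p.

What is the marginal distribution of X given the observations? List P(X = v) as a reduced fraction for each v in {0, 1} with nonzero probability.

Enumerate traces; 81 have nonzero weight after conditioning:
  (W=0, V=0, Z=0, U=2, Y=0, X=0) weight 3/4235
  (W=0, V=0, Z=0, U=2, Y=1, X=0) weight 3/4235
  (W=0, V=0, Z=0, U=2, Y=2, X=0) weight 3/4235
  (W=0, V=0, Z=2, U=2, Y=0, X=1) weight 4/12705
  (W=0, V=0, Z=2, U=2, Y=1, X=1) weight 4/12705
  (W=0, V=0, Z=2, U=2, Y=2, X=1) weight 4/12705
  (W=0, V=0, Z=3, U=2, Y=0, X=0) weight 3/4235
  (W=0, V=0, Z=3, U=2, Y=1, X=0) weight 3/4235
  … 73 more
Group by X:
  weight(X=0) = 246/4235
  weight(X=1) = 328/12705
Total weight = 246/4235 + 328/12705 = 1066/12705
P(X=0 | obs) = 246/4235 / 1066/12705 = 9/13
P(X=1 | obs) = 328/12705 / 1066/12705 = 4/13

P(X=0) = 9/13, P(X=1) = 4/13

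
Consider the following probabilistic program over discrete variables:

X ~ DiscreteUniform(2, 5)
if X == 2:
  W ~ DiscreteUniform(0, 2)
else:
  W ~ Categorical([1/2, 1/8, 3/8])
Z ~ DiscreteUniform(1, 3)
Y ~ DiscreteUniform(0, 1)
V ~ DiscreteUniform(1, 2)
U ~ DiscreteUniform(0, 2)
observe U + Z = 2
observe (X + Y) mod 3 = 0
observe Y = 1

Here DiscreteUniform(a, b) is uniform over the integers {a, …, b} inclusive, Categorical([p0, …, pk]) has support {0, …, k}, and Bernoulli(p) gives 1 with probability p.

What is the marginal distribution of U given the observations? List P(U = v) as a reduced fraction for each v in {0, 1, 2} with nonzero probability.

Enumerate traces; 24 have nonzero weight after conditioning:
  (X=2, W=0, Z=1, Y=1, V=1, U=1) weight 1/432
  (X=2, W=0, Z=1, Y=1, V=2, U=1) weight 1/432
  (X=2, W=0, Z=2, Y=1, V=1, U=0) weight 1/432
  (X=2, W=0, Z=2, Y=1, V=2, U=0) weight 1/432
  (X=2, W=1, Z=1, Y=1, V=1, U=1) weight 1/432
  (X=2, W=1, Z=1, Y=1, V=2, U=1) weight 1/432
  (X=2, W=1, Z=2, Y=1, V=1, U=0) weight 1/432
  (X=2, W=1, Z=2, Y=1, V=2, U=0) weight 1/432
  … 16 more
Group by U:
  weight(U=0) = 1/36
  weight(U=1) = 1/36
Total weight = 1/36 + 1/36 = 1/18
P(U=0 | obs) = 1/36 / 1/18 = 1/2
P(U=1 | obs) = 1/36 / 1/18 = 1/2

P(U=0) = 1/2, P(U=1) = 1/2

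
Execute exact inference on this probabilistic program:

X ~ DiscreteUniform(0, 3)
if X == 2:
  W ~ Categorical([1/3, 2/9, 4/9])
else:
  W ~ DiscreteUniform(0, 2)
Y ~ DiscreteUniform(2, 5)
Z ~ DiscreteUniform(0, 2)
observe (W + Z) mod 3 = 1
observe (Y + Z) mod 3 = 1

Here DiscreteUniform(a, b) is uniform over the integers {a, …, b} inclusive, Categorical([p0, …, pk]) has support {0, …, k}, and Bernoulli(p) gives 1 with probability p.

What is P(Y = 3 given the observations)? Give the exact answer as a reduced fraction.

Enumerate traces; 16 have nonzero weight after conditioning:
  (X=0, W=0, Y=3, Z=1) weight 1/144
  (X=0, W=1, Y=4, Z=0) weight 1/144
  (X=0, W=2, Y=2, Z=2) weight 1/144
  (X=0, W=2, Y=5, Z=2) weight 1/144
  (X=1, W=0, Y=3, Z=1) weight 1/144
  (X=1, W=1, Y=4, Z=0) weight 1/144
  (X=1, W=2, Y=2, Z=2) weight 1/144
  (X=1, W=2, Y=5, Z=2) weight 1/144
  … 8 more
Group by Y:
  weight(Y=2) = 13/432
  weight(Y=3) = 1/36
  weight(Y=4) = 11/432
  weight(Y=5) = 13/432
Total weight = 13/432 + 1/36 + 11/432 + 13/432 = 49/432
P(Y=2 | obs) = 13/432 / 49/432 = 13/49
P(Y=3 | obs) = 1/36 / 49/432 = 12/49
P(Y=4 | obs) = 11/432 / 49/432 = 11/49
P(Y=5 | obs) = 13/432 / 49/432 = 13/49

P(Y = 3 | obs) = 12/49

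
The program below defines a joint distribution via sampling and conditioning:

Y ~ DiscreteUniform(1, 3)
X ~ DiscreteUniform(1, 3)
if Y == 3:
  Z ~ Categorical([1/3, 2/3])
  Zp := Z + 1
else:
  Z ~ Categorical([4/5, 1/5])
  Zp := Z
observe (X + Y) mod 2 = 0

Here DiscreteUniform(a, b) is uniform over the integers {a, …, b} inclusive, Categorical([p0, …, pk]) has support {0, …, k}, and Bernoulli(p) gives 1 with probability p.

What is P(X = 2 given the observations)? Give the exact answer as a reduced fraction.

P(X = 2 | obs) = 1/5

Enumerate traces; 10 have nonzero weight after conditioning:
  (Y=1, X=1, Z=0) weight 4/45
  (Y=1, X=1, Z=1) weight 1/45
  (Y=1, X=3, Z=0) weight 4/45
  (Y=1, X=3, Z=1) weight 1/45
  (Y=2, X=2, Z=0) weight 4/45
  (Y=2, X=2, Z=1) weight 1/45
  (Y=3, X=1, Z=0) weight 1/27
  (Y=3, X=1, Z=1) weight 2/27
  … 2 more
Group by X:
  weight(X=1) = 2/9
  weight(X=2) = 1/9
  weight(X=3) = 2/9
Total weight = 2/9 + 1/9 + 2/9 = 5/9
P(X=1 | obs) = 2/9 / 5/9 = 2/5
P(X=2 | obs) = 1/9 / 5/9 = 1/5
P(X=3 | obs) = 2/9 / 5/9 = 2/5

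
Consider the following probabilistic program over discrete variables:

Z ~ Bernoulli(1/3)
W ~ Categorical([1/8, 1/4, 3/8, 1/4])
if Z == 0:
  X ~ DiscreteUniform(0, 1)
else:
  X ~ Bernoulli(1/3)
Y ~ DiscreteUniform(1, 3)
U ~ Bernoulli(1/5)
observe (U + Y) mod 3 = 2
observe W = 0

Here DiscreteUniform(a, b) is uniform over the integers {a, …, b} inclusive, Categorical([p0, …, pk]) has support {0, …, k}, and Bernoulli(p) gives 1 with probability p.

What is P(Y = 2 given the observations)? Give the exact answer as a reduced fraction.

P(Y = 2 | obs) = 4/5

Enumerate traces; 8 have nonzero weight after conditioning:
  (Z=0, W=0, X=0, Y=1, U=1) weight 1/360
  (Z=0, W=0, X=0, Y=2, U=0) weight 1/90
  (Z=0, W=0, X=1, Y=1, U=1) weight 1/360
  (Z=0, W=0, X=1, Y=2, U=0) weight 1/90
  (Z=1, W=0, X=0, Y=1, U=1) weight 1/540
  (Z=1, W=0, X=0, Y=2, U=0) weight 1/135
  (Z=1, W=0, X=1, Y=1, U=1) weight 1/1080
  (Z=1, W=0, X=1, Y=2, U=0) weight 1/270
Group by Y:
  weight(Y=1) = 1/120
  weight(Y=2) = 1/30
Total weight = 1/120 + 1/30 = 1/24
P(Y=1 | obs) = 1/120 / 1/24 = 1/5
P(Y=2 | obs) = 1/30 / 1/24 = 4/5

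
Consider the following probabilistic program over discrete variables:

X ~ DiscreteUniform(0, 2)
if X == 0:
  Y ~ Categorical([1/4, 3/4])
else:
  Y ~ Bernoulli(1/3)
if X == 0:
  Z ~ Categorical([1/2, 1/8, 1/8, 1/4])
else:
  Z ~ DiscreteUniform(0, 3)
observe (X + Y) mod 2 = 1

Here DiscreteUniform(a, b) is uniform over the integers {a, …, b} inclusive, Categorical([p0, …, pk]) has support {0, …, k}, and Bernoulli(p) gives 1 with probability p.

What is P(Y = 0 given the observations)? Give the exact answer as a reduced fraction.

Enumerate traces; 12 have nonzero weight after conditioning:
  (X=0, Y=1, Z=0) weight 1/8
  (X=0, Y=1, Z=1) weight 1/32
  (X=0, Y=1, Z=2) weight 1/32
  (X=0, Y=1, Z=3) weight 1/16
  (X=1, Y=0, Z=0) weight 1/18
  (X=1, Y=0, Z=1) weight 1/18
  (X=1, Y=0, Z=2) weight 1/18
  (X=1, Y=0, Z=3) weight 1/18
  … 4 more
Group by Y:
  weight(Y=0) = 2/9
  weight(Y=1) = 13/36
Total weight = 2/9 + 13/36 = 7/12
P(Y=0 | obs) = 2/9 / 7/12 = 8/21
P(Y=1 | obs) = 13/36 / 7/12 = 13/21

P(Y = 0 | obs) = 8/21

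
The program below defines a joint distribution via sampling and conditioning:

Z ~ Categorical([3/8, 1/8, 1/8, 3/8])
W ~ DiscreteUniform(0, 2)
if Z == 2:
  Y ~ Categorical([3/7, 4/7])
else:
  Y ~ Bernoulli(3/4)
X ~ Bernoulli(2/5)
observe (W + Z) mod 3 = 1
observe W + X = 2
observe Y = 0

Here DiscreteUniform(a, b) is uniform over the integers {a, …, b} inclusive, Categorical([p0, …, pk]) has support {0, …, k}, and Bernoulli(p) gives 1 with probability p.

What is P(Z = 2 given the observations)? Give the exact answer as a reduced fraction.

Enumerate traces; 3 have nonzero weight after conditioning:
  (Z=0, W=1, Y=0, X=1) weight 1/80
  (Z=2, W=2, Y=0, X=0) weight 3/280
  (Z=3, W=1, Y=0, X=1) weight 1/80
Group by Z:
  weight(Z=0) = 1/80
  weight(Z=2) = 3/280
  weight(Z=3) = 1/80
Total weight = 1/80 + 3/280 + 1/80 = 1/28
P(Z=0 | obs) = 1/80 / 1/28 = 7/20
P(Z=2 | obs) = 3/280 / 1/28 = 3/10
P(Z=3 | obs) = 1/80 / 1/28 = 7/20

P(Z = 2 | obs) = 3/10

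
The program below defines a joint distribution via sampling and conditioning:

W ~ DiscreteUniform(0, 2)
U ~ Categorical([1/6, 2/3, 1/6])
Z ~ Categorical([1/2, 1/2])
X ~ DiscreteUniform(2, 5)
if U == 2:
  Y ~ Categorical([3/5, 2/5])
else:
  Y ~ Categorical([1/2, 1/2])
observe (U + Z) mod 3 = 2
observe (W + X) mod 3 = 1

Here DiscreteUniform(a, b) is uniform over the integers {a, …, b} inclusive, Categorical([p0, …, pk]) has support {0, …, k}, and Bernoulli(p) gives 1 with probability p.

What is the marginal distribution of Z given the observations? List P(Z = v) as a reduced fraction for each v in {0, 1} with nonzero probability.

P(Z=0) = 1/5, P(Z=1) = 4/5

Enumerate traces; 16 have nonzero weight after conditioning:
  (W=0, U=1, Z=1, X=4, Y=0) weight 1/72
  (W=0, U=1, Z=1, X=4, Y=1) weight 1/72
  (W=0, U=2, Z=0, X=4, Y=0) weight 1/240
  (W=0, U=2, Z=0, X=4, Y=1) weight 1/360
  (W=1, U=1, Z=1, X=3, Y=0) weight 1/72
  (W=1, U=1, Z=1, X=3, Y=1) weight 1/72
  (W=1, U=2, Z=0, X=3, Y=0) weight 1/240
  (W=1, U=2, Z=0, X=3, Y=1) weight 1/360
  … 8 more
Group by Z:
  weight(Z=0) = 1/36
  weight(Z=1) = 1/9
Total weight = 1/36 + 1/9 = 5/36
P(Z=0 | obs) = 1/36 / 5/36 = 1/5
P(Z=1 | obs) = 1/9 / 5/36 = 4/5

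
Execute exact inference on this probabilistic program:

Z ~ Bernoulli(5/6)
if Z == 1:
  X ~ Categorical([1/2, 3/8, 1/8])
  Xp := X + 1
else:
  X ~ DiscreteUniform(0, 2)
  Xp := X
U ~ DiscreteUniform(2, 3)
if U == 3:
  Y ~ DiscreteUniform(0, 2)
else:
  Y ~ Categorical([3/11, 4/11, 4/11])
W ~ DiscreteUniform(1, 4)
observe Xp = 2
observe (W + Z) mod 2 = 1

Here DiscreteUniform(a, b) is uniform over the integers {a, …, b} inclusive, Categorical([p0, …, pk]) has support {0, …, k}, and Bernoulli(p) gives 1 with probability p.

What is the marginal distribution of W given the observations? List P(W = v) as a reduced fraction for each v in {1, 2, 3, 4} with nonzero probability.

Enumerate traces; 24 have nonzero weight after conditioning:
  (Z=0, X=2, U=2, Y=0, W=1) weight 1/528
  (Z=0, X=2, U=2, Y=0, W=3) weight 1/528
  (Z=0, X=2, U=2, Y=1, W=1) weight 1/396
  (Z=0, X=2, U=2, Y=1, W=3) weight 1/396
  (Z=0, X=2, U=2, Y=2, W=1) weight 1/396
  (Z=0, X=2, U=2, Y=2, W=3) weight 1/396
  (Z=0, X=2, U=3, Y=0, W=1) weight 1/432
  (Z=0, X=2, U=3, Y=0, W=3) weight 1/432
  (Z=1, X=1, U=2, Y=0, W=2) weight 15/1408
  (Z=1, X=1, U=2, Y=0, W=4) weight 15/1408
  … 14 more
Group by W:
  weight(W=1) = 1/72
  weight(W=2) = 5/64
  weight(W=3) = 1/72
  weight(W=4) = 5/64
Total weight = 1/72 + 5/64 + 1/72 + 5/64 = 53/288
P(W=1 | obs) = 1/72 / 53/288 = 4/53
P(W=2 | obs) = 5/64 / 53/288 = 45/106
P(W=3 | obs) = 1/72 / 53/288 = 4/53
P(W=4 | obs) = 5/64 / 53/288 = 45/106

P(W=1) = 4/53, P(W=2) = 45/106, P(W=3) = 4/53, P(W=4) = 45/106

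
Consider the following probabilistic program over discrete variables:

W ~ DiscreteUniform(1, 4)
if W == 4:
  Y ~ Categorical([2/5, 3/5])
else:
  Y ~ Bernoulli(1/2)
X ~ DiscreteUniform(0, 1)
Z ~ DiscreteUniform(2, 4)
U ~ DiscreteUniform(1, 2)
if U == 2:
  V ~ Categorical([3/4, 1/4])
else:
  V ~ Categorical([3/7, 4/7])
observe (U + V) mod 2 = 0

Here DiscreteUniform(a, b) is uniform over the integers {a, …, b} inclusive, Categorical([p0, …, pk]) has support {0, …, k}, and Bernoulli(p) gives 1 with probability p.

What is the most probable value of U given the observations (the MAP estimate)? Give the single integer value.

Enumerate traces; 96 have nonzero weight after conditioning:
  (W=1, Y=0, X=0, Z=2, U=1, V=1) weight 1/168
  (W=1, Y=0, X=0, Z=2, U=2, V=0) weight 1/128
  (W=1, Y=0, X=0, Z=3, U=1, V=1) weight 1/168
  (W=1, Y=0, X=0, Z=3, U=2, V=0) weight 1/128
  (W=1, Y=0, X=0, Z=4, U=1, V=1) weight 1/168
  (W=1, Y=0, X=0, Z=4, U=2, V=0) weight 1/128
  (W=1, Y=0, X=1, Z=2, U=1, V=1) weight 1/168
  (W=1, Y=0, X=1, Z=2, U=2, V=0) weight 1/128
  … 88 more
Group by U:
  weight(U=1) = 2/7
  weight(U=2) = 3/8
Total weight = 2/7 + 3/8 = 37/56
P(U=1 | obs) = 2/7 / 37/56 = 16/37
P(U=2 | obs) = 3/8 / 37/56 = 21/37
argmax = 2

argmax_v P(U = v | obs) = 2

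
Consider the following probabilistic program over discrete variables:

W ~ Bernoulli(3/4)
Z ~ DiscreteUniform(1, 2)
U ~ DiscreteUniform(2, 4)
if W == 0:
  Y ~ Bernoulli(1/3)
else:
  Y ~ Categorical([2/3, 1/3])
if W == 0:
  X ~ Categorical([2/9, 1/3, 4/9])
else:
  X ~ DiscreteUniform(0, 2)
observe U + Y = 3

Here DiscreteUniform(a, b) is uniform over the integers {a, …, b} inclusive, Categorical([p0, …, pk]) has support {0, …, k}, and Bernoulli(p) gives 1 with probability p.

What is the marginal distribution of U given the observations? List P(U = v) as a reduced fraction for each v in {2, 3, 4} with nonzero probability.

Enumerate traces; 24 have nonzero weight after conditioning:
  (W=0, Z=1, U=2, Y=1, X=0) weight 1/324
  (W=0, Z=1, U=2, Y=1, X=1) weight 1/216
  (W=0, Z=1, U=2, Y=1, X=2) weight 1/162
  (W=0, Z=1, U=3, Y=0, X=0) weight 1/162
  (W=0, Z=1, U=3, Y=0, X=1) weight 1/108
  (W=0, Z=1, U=3, Y=0, X=2) weight 1/81
  (W=0, Z=2, U=2, Y=1, X=0) weight 1/324
  (W=0, Z=2, U=2, Y=1, X=1) weight 1/216
  … 16 more
Group by U:
  weight(U=2) = 1/9
  weight(U=3) = 2/9
Total weight = 1/9 + 2/9 = 1/3
P(U=2 | obs) = 1/9 / 1/3 = 1/3
P(U=3 | obs) = 2/9 / 1/3 = 2/3

P(U=2) = 1/3, P(U=3) = 2/3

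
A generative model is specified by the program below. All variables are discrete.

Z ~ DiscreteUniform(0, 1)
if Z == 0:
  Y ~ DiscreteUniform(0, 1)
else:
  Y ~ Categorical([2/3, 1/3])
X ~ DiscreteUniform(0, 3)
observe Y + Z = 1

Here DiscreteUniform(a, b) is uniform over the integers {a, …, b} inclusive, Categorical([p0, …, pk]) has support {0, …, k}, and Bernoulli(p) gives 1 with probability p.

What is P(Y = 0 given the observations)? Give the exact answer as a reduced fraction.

Enumerate traces; 8 have nonzero weight after conditioning:
  (Z=0, Y=1, X=0) weight 1/16
  (Z=0, Y=1, X=1) weight 1/16
  (Z=0, Y=1, X=2) weight 1/16
  (Z=0, Y=1, X=3) weight 1/16
  (Z=1, Y=0, X=0) weight 1/12
  (Z=1, Y=0, X=1) weight 1/12
  (Z=1, Y=0, X=2) weight 1/12
  (Z=1, Y=0, X=3) weight 1/12
Group by Y:
  weight(Y=0) = 1/3
  weight(Y=1) = 1/4
Total weight = 1/3 + 1/4 = 7/12
P(Y=0 | obs) = 1/3 / 7/12 = 4/7
P(Y=1 | obs) = 1/4 / 7/12 = 3/7

P(Y = 0 | obs) = 4/7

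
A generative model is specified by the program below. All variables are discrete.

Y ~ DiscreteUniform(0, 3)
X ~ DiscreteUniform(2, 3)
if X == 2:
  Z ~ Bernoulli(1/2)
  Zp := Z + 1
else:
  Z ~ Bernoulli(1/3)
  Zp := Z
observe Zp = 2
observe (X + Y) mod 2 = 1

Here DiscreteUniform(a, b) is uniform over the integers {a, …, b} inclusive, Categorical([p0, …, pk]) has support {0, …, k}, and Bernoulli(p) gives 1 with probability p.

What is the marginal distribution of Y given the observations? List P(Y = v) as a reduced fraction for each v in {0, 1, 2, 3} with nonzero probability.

P(Y=1) = 1/2, P(Y=3) = 1/2

Enumerate traces; 2 have nonzero weight after conditioning:
  (Y=1, X=2, Z=1) weight 1/16
  (Y=3, X=2, Z=1) weight 1/16
Group by Y:
  weight(Y=1) = 1/16
  weight(Y=3) = 1/16
Total weight = 1/16 + 1/16 = 1/8
P(Y=1 | obs) = 1/16 / 1/8 = 1/2
P(Y=3 | obs) = 1/16 / 1/8 = 1/2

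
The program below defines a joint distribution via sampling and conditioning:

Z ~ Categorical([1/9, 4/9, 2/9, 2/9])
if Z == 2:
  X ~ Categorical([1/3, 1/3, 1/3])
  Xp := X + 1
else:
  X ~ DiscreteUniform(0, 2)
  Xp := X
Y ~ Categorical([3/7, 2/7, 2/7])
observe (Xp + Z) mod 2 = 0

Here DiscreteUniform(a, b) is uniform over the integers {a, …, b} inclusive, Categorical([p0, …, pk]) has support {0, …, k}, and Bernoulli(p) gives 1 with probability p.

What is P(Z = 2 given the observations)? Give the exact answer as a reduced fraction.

Enumerate traces; 15 have nonzero weight after conditioning:
  (Z=0, X=0, Y=0) weight 1/63
  (Z=0, X=0, Y=1) weight 2/189
  (Z=0, X=0, Y=2) weight 2/189
  (Z=0, X=2, Y=0) weight 1/63
  (Z=0, X=2, Y=1) weight 2/189
  (Z=0, X=2, Y=2) weight 2/189
  (Z=1, X=1, Y=0) weight 4/63
  (Z=1, X=1, Y=1) weight 8/189
  (Z=2, X=1, Y=0) weight 2/63
  (Z=3, X=1, Y=0) weight 2/63
  … 5 more
Group by Z:
  weight(Z=0) = 2/27
  weight(Z=1) = 4/27
  weight(Z=2) = 2/27
  weight(Z=3) = 2/27
Total weight = 2/27 + 4/27 + 2/27 + 2/27 = 10/27
P(Z=0 | obs) = 2/27 / 10/27 = 1/5
P(Z=1 | obs) = 4/27 / 10/27 = 2/5
P(Z=2 | obs) = 2/27 / 10/27 = 1/5
P(Z=3 | obs) = 2/27 / 10/27 = 1/5

P(Z = 2 | obs) = 1/5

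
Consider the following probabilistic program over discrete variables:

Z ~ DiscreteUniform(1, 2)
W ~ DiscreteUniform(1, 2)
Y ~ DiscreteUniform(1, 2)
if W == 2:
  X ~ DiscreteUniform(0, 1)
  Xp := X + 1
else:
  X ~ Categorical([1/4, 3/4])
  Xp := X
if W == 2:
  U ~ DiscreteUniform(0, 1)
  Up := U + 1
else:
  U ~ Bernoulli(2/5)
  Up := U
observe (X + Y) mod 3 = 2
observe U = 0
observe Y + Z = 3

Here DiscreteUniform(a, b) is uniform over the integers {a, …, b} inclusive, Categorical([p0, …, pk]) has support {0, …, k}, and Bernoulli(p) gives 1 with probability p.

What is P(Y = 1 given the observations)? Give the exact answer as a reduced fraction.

P(Y = 1 | obs) = 7/11

Enumerate traces; 4 have nonzero weight after conditioning:
  (Z=1, W=1, Y=2, X=0, U=0) weight 3/160
  (Z=1, W=2, Y=2, X=0, U=0) weight 1/32
  (Z=2, W=1, Y=1, X=1, U=0) weight 9/160
  (Z=2, W=2, Y=1, X=1, U=0) weight 1/32
Group by Y:
  weight(Y=1) = 7/80
  weight(Y=2) = 1/20
Total weight = 7/80 + 1/20 = 11/80
P(Y=1 | obs) = 7/80 / 11/80 = 7/11
P(Y=2 | obs) = 1/20 / 11/80 = 4/11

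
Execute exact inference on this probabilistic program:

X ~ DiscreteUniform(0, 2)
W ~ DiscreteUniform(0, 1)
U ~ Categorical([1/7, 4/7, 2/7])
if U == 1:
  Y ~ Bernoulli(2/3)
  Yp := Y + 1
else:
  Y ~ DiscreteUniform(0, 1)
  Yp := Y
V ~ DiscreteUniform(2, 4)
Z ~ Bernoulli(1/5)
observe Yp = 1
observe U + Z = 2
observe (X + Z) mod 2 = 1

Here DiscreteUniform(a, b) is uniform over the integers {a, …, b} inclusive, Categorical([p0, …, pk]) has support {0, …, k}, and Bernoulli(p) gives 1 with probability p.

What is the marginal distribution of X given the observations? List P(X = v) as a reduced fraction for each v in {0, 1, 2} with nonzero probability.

P(X=0) = 1/5, P(X=1) = 3/5, P(X=2) = 1/5

Enumerate traces; 18 have nonzero weight after conditioning:
  (X=0, W=0, U=1, Y=0, V=2, Z=1) weight 2/945
  (X=0, W=0, U=1, Y=0, V=3, Z=1) weight 2/945
  (X=0, W=0, U=1, Y=0, V=4, Z=1) weight 2/945
  (X=0, W=1, U=1, Y=0, V=2, Z=1) weight 2/945
  (X=0, W=1, U=1, Y=0, V=3, Z=1) weight 2/945
  (X=0, W=1, U=1, Y=0, V=4, Z=1) weight 2/945
  (X=1, W=0, U=2, Y=1, V=2, Z=0) weight 2/315
  (X=1, W=0, U=2, Y=1, V=3, Z=0) weight 2/315
  (X=2, W=0, U=1, Y=0, V=2, Z=1) weight 2/945
  … 9 more
Group by X:
  weight(X=0) = 4/315
  weight(X=1) = 4/105
  weight(X=2) = 4/315
Total weight = 4/315 + 4/105 + 4/315 = 4/63
P(X=0 | obs) = 4/315 / 4/63 = 1/5
P(X=1 | obs) = 4/105 / 4/63 = 3/5
P(X=2 | obs) = 4/315 / 4/63 = 1/5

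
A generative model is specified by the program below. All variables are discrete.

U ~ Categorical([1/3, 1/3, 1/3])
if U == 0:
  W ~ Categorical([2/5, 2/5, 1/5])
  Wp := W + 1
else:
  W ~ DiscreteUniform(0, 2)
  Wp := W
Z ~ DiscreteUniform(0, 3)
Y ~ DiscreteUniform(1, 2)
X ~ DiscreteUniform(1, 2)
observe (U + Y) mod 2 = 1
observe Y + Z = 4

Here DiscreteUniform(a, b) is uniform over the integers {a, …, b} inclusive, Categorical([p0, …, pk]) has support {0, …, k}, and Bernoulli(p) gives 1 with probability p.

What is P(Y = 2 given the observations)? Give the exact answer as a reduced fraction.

P(Y = 2 | obs) = 1/3

Enumerate traces; 18 have nonzero weight after conditioning:
  (U=0, W=0, Z=3, Y=1, X=1) weight 1/120
  (U=0, W=0, Z=3, Y=1, X=2) weight 1/120
  (U=0, W=1, Z=3, Y=1, X=1) weight 1/120
  (U=0, W=1, Z=3, Y=1, X=2) weight 1/120
  (U=0, W=2, Z=3, Y=1, X=1) weight 1/240
  (U=0, W=2, Z=3, Y=1, X=2) weight 1/240
  (U=1, W=0, Z=2, Y=2, X=1) weight 1/144
  (U=1, W=0, Z=2, Y=2, X=2) weight 1/144
  … 10 more
Group by Y:
  weight(Y=1) = 1/12
  weight(Y=2) = 1/24
Total weight = 1/12 + 1/24 = 1/8
P(Y=1 | obs) = 1/12 / 1/8 = 2/3
P(Y=2 | obs) = 1/24 / 1/8 = 1/3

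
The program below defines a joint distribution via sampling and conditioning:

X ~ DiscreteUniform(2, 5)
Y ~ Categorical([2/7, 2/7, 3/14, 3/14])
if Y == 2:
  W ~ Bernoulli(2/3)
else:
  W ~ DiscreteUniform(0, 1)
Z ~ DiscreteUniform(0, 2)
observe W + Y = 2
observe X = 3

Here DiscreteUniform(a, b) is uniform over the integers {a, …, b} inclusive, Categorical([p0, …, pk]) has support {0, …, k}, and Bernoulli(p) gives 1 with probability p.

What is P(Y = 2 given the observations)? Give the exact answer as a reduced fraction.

P(Y = 2 | obs) = 1/3

Enumerate traces; 6 have nonzero weight after conditioning:
  (X=3, Y=1, W=1, Z=0) weight 1/84
  (X=3, Y=1, W=1, Z=1) weight 1/84
  (X=3, Y=1, W=1, Z=2) weight 1/84
  (X=3, Y=2, W=0, Z=0) weight 1/168
  (X=3, Y=2, W=0, Z=1) weight 1/168
  (X=3, Y=2, W=0, Z=2) weight 1/168
Group by Y:
  weight(Y=1) = 1/28
  weight(Y=2) = 1/56
Total weight = 1/28 + 1/56 = 3/56
P(Y=1 | obs) = 1/28 / 3/56 = 2/3
P(Y=2 | obs) = 1/56 / 3/56 = 1/3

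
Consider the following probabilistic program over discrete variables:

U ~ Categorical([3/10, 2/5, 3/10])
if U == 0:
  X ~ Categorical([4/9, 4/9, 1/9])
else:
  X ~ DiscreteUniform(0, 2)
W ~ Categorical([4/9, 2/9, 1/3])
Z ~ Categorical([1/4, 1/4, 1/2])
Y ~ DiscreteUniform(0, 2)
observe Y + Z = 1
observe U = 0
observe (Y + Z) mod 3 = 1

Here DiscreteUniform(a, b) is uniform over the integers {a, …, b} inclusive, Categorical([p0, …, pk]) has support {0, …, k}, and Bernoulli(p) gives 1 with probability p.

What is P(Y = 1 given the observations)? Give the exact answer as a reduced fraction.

P(Y = 1 | obs) = 1/2

Enumerate traces; 18 have nonzero weight after conditioning:
  (U=0, X=0, W=0, Z=0, Y=1) weight 2/405
  (U=0, X=0, W=0, Z=1, Y=0) weight 2/405
  (U=0, X=0, W=1, Z=0, Y=1) weight 1/405
  (U=0, X=0, W=1, Z=1, Y=0) weight 1/405
  (U=0, X=0, W=2, Z=0, Y=1) weight 1/270
  (U=0, X=0, W=2, Z=1, Y=0) weight 1/270
  (U=0, X=1, W=0, Z=0, Y=1) weight 2/405
  (U=0, X=1, W=0, Z=1, Y=0) weight 2/405
  … 10 more
Group by Y:
  weight(Y=0) = 1/40
  weight(Y=1) = 1/40
Total weight = 1/40 + 1/40 = 1/20
P(Y=0 | obs) = 1/40 / 1/20 = 1/2
P(Y=1 | obs) = 1/40 / 1/20 = 1/2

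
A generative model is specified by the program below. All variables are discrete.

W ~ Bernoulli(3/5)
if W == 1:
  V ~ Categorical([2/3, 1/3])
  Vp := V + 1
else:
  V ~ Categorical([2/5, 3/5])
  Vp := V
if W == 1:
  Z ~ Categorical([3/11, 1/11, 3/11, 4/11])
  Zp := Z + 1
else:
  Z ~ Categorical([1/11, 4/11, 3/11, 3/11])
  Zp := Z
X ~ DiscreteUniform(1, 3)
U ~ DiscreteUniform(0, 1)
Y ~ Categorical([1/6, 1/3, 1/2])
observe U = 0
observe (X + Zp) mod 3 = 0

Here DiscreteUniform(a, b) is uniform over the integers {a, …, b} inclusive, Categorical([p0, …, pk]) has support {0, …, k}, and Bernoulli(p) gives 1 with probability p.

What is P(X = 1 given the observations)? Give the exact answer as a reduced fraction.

P(X = 1 | obs) = 9/55

Enumerate traces; 48 have nonzero weight after conditioning:
  (W=0, V=0, Z=0, X=3, U=0, Y=0) weight 1/2475
  (W=0, V=0, Z=0, X=3, U=0, Y=1) weight 2/2475
  (W=0, V=0, Z=0, X=3, U=0, Y=2) weight 1/825
  (W=0, V=0, Z=1, X=2, U=0, Y=0) weight 4/2475
  (W=0, V=0, Z=1, X=2, U=0, Y=1) weight 8/2475
  (W=0, V=0, Z=1, X=2, U=0, Y=2) weight 4/825
  (W=0, V=0, Z=2, X=1, U=0, Y=0) weight 1/825
  (W=0, V=0, Z=2, X=1, U=0, Y=1) weight 2/825
  … 40 more
Group by X:
  weight(X=1) = 3/110
  weight(X=2) = 29/330
  weight(X=3) = 17/330
Total weight = 3/110 + 29/330 + 17/330 = 1/6
P(X=1 | obs) = 3/110 / 1/6 = 9/55
P(X=2 | obs) = 29/330 / 1/6 = 29/55
P(X=3 | obs) = 17/330 / 1/6 = 17/55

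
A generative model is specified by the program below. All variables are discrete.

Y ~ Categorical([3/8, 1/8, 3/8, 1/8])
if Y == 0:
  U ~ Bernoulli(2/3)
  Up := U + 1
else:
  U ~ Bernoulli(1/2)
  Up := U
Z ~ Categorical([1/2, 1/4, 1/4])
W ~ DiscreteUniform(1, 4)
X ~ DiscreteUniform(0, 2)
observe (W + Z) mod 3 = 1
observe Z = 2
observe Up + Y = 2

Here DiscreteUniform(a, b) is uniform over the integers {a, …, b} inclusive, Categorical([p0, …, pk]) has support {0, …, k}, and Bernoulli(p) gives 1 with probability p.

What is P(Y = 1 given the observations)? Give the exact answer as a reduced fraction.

Enumerate traces; 9 have nonzero weight after conditioning:
  (Y=0, U=1, Z=2, W=2, X=0) weight 1/192
  (Y=0, U=1, Z=2, W=2, X=1) weight 1/192
  (Y=0, U=1, Z=2, W=2, X=2) weight 1/192
  (Y=1, U=1, Z=2, W=2, X=0) weight 1/768
  (Y=1, U=1, Z=2, W=2, X=1) weight 1/768
  (Y=1, U=1, Z=2, W=2, X=2) weight 1/768
  (Y=2, U=0, Z=2, W=2, X=0) weight 1/256
  (Y=2, U=0, Z=2, W=2, X=1) weight 1/256
  … 1 more
Group by Y:
  weight(Y=0) = 1/64
  weight(Y=1) = 1/256
  weight(Y=2) = 3/256
Total weight = 1/64 + 1/256 + 3/256 = 1/32
P(Y=0 | obs) = 1/64 / 1/32 = 1/2
P(Y=1 | obs) = 1/256 / 1/32 = 1/8
P(Y=2 | obs) = 3/256 / 1/32 = 3/8

P(Y = 1 | obs) = 1/8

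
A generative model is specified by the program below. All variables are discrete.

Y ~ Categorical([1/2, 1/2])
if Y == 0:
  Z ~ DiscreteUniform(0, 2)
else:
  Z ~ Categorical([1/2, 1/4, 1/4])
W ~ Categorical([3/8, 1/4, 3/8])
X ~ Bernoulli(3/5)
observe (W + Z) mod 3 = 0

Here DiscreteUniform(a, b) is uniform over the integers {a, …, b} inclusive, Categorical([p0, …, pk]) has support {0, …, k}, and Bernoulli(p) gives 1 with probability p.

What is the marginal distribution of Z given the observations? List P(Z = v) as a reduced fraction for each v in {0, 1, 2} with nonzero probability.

Enumerate traces; 12 have nonzero weight after conditioning:
  (Y=0, Z=0, W=0, X=0) weight 1/40
  (Y=0, Z=0, W=0, X=1) weight 3/80
  (Y=0, Z=1, W=2, X=0) weight 1/40
  (Y=0, Z=1, W=2, X=1) weight 3/80
  (Y=0, Z=2, W=1, X=0) weight 1/60
  (Y=0, Z=2, W=1, X=1) weight 1/40
  (Y=1, Z=0, W=0, X=0) weight 3/80
  (Y=1, Z=0, W=0, X=1) weight 9/160
  … 4 more
Group by Z:
  weight(Z=0) = 5/32
  weight(Z=1) = 7/64
  weight(Z=2) = 7/96
Total weight = 5/32 + 7/64 + 7/96 = 65/192
P(Z=0 | obs) = 5/32 / 65/192 = 6/13
P(Z=1 | obs) = 7/64 / 65/192 = 21/65
P(Z=2 | obs) = 7/96 / 65/192 = 14/65

P(Z=0) = 6/13, P(Z=1) = 21/65, P(Z=2) = 14/65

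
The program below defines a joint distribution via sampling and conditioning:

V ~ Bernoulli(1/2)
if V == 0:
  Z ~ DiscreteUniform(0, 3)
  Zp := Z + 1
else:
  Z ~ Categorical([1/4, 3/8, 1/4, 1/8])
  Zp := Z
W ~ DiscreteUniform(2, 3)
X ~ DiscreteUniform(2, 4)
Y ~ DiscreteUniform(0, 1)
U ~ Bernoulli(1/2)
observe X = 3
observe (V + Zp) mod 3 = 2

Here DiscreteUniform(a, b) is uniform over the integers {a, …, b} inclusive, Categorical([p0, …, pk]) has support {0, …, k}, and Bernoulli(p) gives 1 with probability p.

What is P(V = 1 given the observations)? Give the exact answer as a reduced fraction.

Enumerate traces; 16 have nonzero weight after conditioning:
  (V=0, Z=1, W=2, X=3, Y=0, U=0) weight 1/192
  (V=0, Z=1, W=2, X=3, Y=0, U=1) weight 1/192
  (V=0, Z=1, W=2, X=3, Y=1, U=0) weight 1/192
  (V=0, Z=1, W=2, X=3, Y=1, U=1) weight 1/192
  (V=0, Z=1, W=3, X=3, Y=0, U=0) weight 1/192
  (V=0, Z=1, W=3, X=3, Y=0, U=1) weight 1/192
  (V=0, Z=1, W=3, X=3, Y=1, U=0) weight 1/192
  (V=0, Z=1, W=3, X=3, Y=1, U=1) weight 1/192
  (V=1, Z=1, W=2, X=3, Y=0, U=0) weight 1/128
  … 7 more
Group by V:
  weight(V=0) = 1/24
  weight(V=1) = 1/16
Total weight = 1/24 + 1/16 = 5/48
P(V=0 | obs) = 1/24 / 5/48 = 2/5
P(V=1 | obs) = 1/16 / 5/48 = 3/5

P(V = 1 | obs) = 3/5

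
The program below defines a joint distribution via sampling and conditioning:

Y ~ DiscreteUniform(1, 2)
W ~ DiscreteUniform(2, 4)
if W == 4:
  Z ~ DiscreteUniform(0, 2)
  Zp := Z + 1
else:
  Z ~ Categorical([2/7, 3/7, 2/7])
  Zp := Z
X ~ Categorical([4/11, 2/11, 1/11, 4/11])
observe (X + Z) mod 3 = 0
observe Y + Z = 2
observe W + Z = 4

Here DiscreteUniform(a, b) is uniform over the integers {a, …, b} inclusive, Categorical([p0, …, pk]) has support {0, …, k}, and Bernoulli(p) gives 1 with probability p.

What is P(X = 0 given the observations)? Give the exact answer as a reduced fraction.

Enumerate traces; 3 have nonzero weight after conditioning:
  (Y=1, W=3, Z=1, X=2) weight 1/154
  (Y=2, W=4, Z=0, X=0) weight 2/99
  (Y=2, W=4, Z=0, X=3) weight 2/99
Group by X:
  weight(X=0) = 2/99
  weight(X=2) = 1/154
  weight(X=3) = 2/99
Total weight = 2/99 + 1/154 + 2/99 = 65/1386
P(X=0 | obs) = 2/99 / 65/1386 = 28/65
P(X=2 | obs) = 1/154 / 65/1386 = 9/65
P(X=3 | obs) = 2/99 / 65/1386 = 28/65

P(X = 0 | obs) = 28/65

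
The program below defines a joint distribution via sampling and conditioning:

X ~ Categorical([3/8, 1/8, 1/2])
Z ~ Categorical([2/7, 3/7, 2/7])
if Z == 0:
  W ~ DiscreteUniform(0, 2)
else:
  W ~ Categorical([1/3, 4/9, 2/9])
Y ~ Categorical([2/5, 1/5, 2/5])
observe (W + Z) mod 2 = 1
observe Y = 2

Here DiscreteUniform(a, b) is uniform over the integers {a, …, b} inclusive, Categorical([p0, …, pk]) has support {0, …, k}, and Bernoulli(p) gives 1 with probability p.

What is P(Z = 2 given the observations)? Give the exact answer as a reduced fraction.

Enumerate traces; 12 have nonzero weight after conditioning:
  (X=0, Z=0, W=1, Y=2) weight 1/70
  (X=0, Z=1, W=0, Y=2) weight 3/140
  (X=0, Z=1, W=2, Y=2) weight 1/70
  (X=0, Z=2, W=1, Y=2) weight 2/105
  (X=1, Z=0, W=1, Y=2) weight 1/210
  (X=1, Z=1, W=0, Y=2) weight 1/140
  (X=1, Z=1, W=2, Y=2) weight 1/210
  (X=1, Z=2, W=1, Y=2) weight 2/315
  … 4 more
Group by Z:
  weight(Z=0) = 4/105
  weight(Z=1) = 2/21
  weight(Z=2) = 16/315
Total weight = 4/105 + 2/21 + 16/315 = 58/315
P(Z=0 | obs) = 4/105 / 58/315 = 6/29
P(Z=1 | obs) = 2/21 / 58/315 = 15/29
P(Z=2 | obs) = 16/315 / 58/315 = 8/29

P(Z = 2 | obs) = 8/29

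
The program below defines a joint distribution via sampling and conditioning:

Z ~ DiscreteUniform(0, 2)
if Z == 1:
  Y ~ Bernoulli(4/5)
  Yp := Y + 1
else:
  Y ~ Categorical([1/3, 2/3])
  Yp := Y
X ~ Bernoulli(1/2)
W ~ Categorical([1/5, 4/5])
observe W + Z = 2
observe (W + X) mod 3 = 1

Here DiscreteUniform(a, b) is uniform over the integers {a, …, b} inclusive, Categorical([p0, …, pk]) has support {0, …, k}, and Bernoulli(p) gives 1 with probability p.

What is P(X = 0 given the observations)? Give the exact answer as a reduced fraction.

P(X = 0 | obs) = 4/5

Enumerate traces; 4 have nonzero weight after conditioning:
  (Z=1, Y=0, X=0, W=1) weight 2/75
  (Z=1, Y=1, X=0, W=1) weight 8/75
  (Z=2, Y=0, X=1, W=0) weight 1/90
  (Z=2, Y=1, X=1, W=0) weight 1/45
Group by X:
  weight(X=0) = 2/15
  weight(X=1) = 1/30
Total weight = 2/15 + 1/30 = 1/6
P(X=0 | obs) = 2/15 / 1/6 = 4/5
P(X=1 | obs) = 1/30 / 1/6 = 1/5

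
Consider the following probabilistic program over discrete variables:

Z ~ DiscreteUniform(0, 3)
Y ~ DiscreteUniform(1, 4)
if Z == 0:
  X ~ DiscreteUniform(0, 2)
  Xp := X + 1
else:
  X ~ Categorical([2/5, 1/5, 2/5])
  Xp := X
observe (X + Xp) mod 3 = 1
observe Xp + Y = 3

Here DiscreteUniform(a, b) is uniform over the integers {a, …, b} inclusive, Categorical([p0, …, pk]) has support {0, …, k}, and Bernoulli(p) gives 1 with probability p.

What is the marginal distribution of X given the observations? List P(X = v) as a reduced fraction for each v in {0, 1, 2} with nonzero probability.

Enumerate traces; 4 have nonzero weight after conditioning:
  (Z=0, Y=2, X=0) weight 1/48
  (Z=1, Y=1, X=2) weight 1/40
  (Z=2, Y=1, X=2) weight 1/40
  (Z=3, Y=1, X=2) weight 1/40
Group by X:
  weight(X=0) = 1/48
  weight(X=2) = 3/40
Total weight = 1/48 + 3/40 = 23/240
P(X=0 | obs) = 1/48 / 23/240 = 5/23
P(X=2 | obs) = 3/40 / 23/240 = 18/23

P(X=0) = 5/23, P(X=2) = 18/23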